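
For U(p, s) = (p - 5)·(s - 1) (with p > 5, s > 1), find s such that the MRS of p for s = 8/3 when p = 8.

MU_p = (s−1), MU_s = (p−5).
MRS = (s−1)/(p−5).
Substitute p = 8: MRS = (s − 1)/3. Setting this equal to 8/3 gives s − 1 = (8/3)·3 = 8, so s = 9.

s = 9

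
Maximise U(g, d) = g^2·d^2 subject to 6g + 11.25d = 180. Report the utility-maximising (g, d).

MU_g = 2·g·d^2 and MU_d = 2·g^2·d.
MRS = MU_g/MU_d = d/g.
Tangency: set MRS = p_g/p_d = 6/11.25 = 8/15.
So d/g = 8/15, i.e. d = (8/15)·g.
Substitute into the budget 6·g + 11.25·d = 180: 12·g = 180, so g* = 15.
Then d* = (8/15)·15 = 8.

g* = 15, d* = 8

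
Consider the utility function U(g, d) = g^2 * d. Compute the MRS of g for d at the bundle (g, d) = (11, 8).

MU_g = 2·g·d and MU_d = g^2.
MRS = MU_g/MU_d = (2/1)·d/g.
At (11, 8): MRS = 16/11.
So at (11, 8) the consumer would give up 16/11 units of d for one more unit of g.

MRS = 16/11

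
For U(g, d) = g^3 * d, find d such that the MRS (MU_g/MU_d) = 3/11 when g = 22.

d = 2

MU_g = 3·g^2·d and MU_d = g^3.
MRS = MU_g/MU_d = (3/1)·d/g.
Substitute g = 22: MRS = d/(22/3). Setting d/(22/3) = 3/11 gives d = (3/11)·(22/3) = 2.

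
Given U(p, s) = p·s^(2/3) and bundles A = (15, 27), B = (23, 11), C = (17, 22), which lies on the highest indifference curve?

Evaluate utility at each bundle:
U(A) = 135.000.
U(B) = 113.760.
U(C) = 133.474.
Highest utility is A, so A ≻ C ≻ B.

Bundle A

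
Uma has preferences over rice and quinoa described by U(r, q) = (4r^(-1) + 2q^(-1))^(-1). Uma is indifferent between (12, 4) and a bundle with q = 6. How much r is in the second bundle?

r = 8

U depends on (r, q) only through S = 4r^(-1) + 2q^(-1), so equal utility means equal S. At (12, 4): S = 5/6.
With q = 6: 2·6^(-1) = 1/3, so 4r^(-1) = 5/6 − 1/3 = 0.5, i.e. r^(-1) = 0.125.
Hence r = 1/0.125 = 8.
Check: U(8, 6) = 1.2.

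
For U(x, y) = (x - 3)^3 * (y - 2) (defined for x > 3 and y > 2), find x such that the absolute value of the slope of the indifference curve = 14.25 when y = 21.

x = 7

MU_x = 3·(x−3)^2·(y−2), MU_y = (x−3)^3.
MRS = (3/1)·(y−2)/(x−3).
Substitute y = 21: MRS = 57/(x − 3). Setting this equal to 14.25 gives x − 3 = 57/14.25 = 4, so x = 7.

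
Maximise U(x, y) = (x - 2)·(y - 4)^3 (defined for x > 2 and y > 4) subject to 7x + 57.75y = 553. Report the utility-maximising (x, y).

x* = 13, y* = 8

MU_x = (y−4)^3, MU_y = 3·(x−2)·(y−4)^2.
MRS = (1/3)·(y−4)/(x−2).
Tangency: set MRS = p_x/p_y = 7/57.75 = 4/33.
So (1/3)·(y − 4)/(x − 2) = 4/33, i.e. (y − 4) = (4/11)·(x − 2).
Rewrite the budget in excess-of-subsistence terms: 7·(x − 2) + 57.75·(y − 4) = 553 − 7·2 − 57.75·4 = 308.
Substituting, 28·(x − 2) = 308, so x − 2 = 11 and x* = 13.
Then y − 4 = (4/11)·11 = 4, so y* = 8.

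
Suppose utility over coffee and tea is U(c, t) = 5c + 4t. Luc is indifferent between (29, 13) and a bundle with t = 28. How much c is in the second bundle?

c = 17

U(29, 13) = 197.
Set U(c, 28) = 197 and solve.
5c + 4·28 = 197 ⇒ 5c = 85 ⇒ c = 17.
Check: U(17, 28) = 197.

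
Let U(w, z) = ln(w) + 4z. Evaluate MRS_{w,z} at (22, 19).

MRS = 1/88

MU_w = 1/w, MU_z = 4.
MRS = 1/w ÷ 4.
At (22, 19): MRS = 1/88.
The indifference curve has slope −1/88 at this bundle.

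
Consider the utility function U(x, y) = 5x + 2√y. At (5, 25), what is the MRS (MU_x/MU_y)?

MRS = 25

MU_x = 5, MU_y = 2/(2√y).
MRS = 5 ÷ (2/(2√y)).
At (5, 25): MRS = 25.
The indifference curve has slope −25 at this bundle.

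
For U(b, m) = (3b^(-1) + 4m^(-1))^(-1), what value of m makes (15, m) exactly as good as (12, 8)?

U depends on (b, m) only through S = 3b^(-1) + 4m^(-1), so equal utility means equal S. At (12, 8): S = 0.75.
With b = 15: 3·15^(-1) = 0.2, so 4m^(-1) = 0.75 − 0.2 = 0.55, i.e. m^(-1) = 11/80.
Hence m = 1/(11/80) = 80/11.
Check: U(15, 80/11) = 1.3333.

m = 80/11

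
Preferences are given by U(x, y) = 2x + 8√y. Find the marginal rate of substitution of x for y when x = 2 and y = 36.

MU_x = 2, MU_y = 8/(2√y).
MRS = 2 ÷ (8/(2√y)).
At (2, 36): MRS = 3.
So at (2, 36) the consumer would give up 3 units of y for one more unit of x.

MRS = 3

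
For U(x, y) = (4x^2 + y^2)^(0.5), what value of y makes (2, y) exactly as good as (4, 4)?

y = 8

U depends on (x, y) only through S = 4x^2 + y^2, so equal utility means equal S. At (4, 4): S = 80.
With x = 2: 4·2^2 = 16, so y^2 = 80 − 16 = 64.
Hence y = √64 = 8.
Check: U(2, 8) = 8.9443.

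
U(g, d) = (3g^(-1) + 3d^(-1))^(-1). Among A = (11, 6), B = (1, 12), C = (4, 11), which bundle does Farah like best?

Bundle A

Evaluate utility at each bundle:
U(A) = 1.294.
U(B) = 0.308.
U(C) = 0.978.
Highest utility is A, so A ≻ C ≻ B.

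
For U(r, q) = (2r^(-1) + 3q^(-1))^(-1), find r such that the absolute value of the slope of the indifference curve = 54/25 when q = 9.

For CES with ρ = -1, MRS = (2/3)·(q/r)^2.
Setting (2/3)·(9/r)^2 = 54/25 gives (9/r)^2 = 81/25, so 9/r = 1.8 and r = 5.

r = 5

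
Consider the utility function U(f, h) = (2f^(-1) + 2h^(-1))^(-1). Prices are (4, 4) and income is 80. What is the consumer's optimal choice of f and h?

f* = 10, h* = 10

For CES with ρ = -1, MRS = (h/f)^2.
Tangency: set MRS = p_f/p_h = 4/4 = 1.
So (h/f)^2 = 1; taking the square root, h/f = 1, i.e. h = f.
Substitute into the budget 4·f + 4·h = 80: 8·f = 80, so f* = 10 and h* = 10.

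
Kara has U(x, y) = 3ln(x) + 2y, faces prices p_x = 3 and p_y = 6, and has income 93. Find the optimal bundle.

x* = 3, y* = 14

MU_x = 3/x, MU_y = 2.
MRS = 3/x ÷ 2.
Tangency: set MRS = p_x/p_y = 3/6 = 0.5.
MRS depends only on x: 1.5/x = 0.5 ⇒ x* = 1.5/0.5 = 3.
From the budget, 6·y = 93 − 3·3 = 84, so y* = 14.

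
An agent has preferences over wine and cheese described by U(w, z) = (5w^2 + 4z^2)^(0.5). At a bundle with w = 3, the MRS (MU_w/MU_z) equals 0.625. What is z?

For CES with ρ = 2, MRS = (5/4)·(z/w)^(-1).
Setting (5/4)·(z/3)^(-1) = 0.625 gives (z/3)^(-1) = 0.5, so z/3 = 2 and z = 6.

z = 6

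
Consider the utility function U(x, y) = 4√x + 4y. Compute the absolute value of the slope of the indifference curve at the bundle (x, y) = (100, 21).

MRS = 0.05

MU_x = 4/(2√x), MU_y = 4.
MRS = 4/(2√x) ÷ 4.
At (100, 21): MRS = 0.05.
The indifference curve has slope −0.05 at this bundle.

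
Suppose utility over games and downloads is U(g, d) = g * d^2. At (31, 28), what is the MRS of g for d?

MRS = 14/31

MU_g = d^2 and MU_d = 2·g·d.
MRS = MU_g/MU_d = (1/2)·d/g.
At (31, 28): MRS = 14/31.
That is, one extra unit of g is worth 14/31 units of d at the margin.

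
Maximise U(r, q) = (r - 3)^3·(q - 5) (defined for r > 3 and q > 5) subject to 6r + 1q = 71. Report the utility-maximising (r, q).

r* = 9, q* = 17

MU_r = 3·(r−3)^2·(q−5), MU_q = (r−3)^3.
MRS = (3/1)·(q−5)/(r−3).
Tangency: set MRS = p_r/p_q = 6/1 = 6.
So (3/1)·(q − 5)/(r − 3) = 6, i.e. (q − 5) = 2·(r − 3).
Rewrite the budget in excess-of-subsistence terms: 6·(r − 3) + 1·(q − 5) = 71 − 6·3 − 1·5 = 48.
Substituting, 8·(r − 3) = 48, so r − 3 = 6 and r* = 9.
Then q − 5 = 2·6 = 12, so q* = 17.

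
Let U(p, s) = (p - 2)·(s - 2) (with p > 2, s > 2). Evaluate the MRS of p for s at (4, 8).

MU_p = (s−2), MU_s = (p−2).
MRS = (s−2)/(p−2).
At (4, 8): MRS = 3.
The indifference curve has slope −3 at this bundle.

MRS = 3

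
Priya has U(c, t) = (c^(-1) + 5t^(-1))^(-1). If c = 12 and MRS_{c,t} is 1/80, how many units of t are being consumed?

For CES with ρ = -1, MRS = (1/5)·(t/c)^2.
Setting (1/5)·(t/12)^2 = 1/80 gives (t/12)^2 = 1/16, so t/12 = 0.25 and t = 3.

t = 3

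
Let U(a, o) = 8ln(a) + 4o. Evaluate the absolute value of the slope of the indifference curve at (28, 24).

MU_a = 8/a, MU_o = 4.
MRS = 8/a ÷ 4.
At (28, 24): MRS = 1/14.
So at (28, 24) the consumer would give up 1/14 units of o for one more unit of a.

MRS = 1/14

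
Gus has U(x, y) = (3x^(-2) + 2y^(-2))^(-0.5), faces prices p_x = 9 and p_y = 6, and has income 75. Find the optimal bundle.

x* = 5, y* = 5

For CES with ρ = -2, MRS = (3/2)·(y/x)^3.
Tangency: set MRS = p_x/p_y = 9/6 = 1.5.
So (y/x)^3 = 1; taking the cube root, y/x = 1, i.e. y = x.
Substitute into the budget 9·x + 6·y = 75: 15·x = 75, so x* = 5 and y* = 5.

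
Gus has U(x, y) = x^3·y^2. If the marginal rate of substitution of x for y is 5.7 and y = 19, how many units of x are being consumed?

x = 5

MU_x = 3·x^2·y^2 and MU_y = 2·x^3·y.
MRS = MU_x/MU_y = (3/2)·y/x.
Substitute y = 19: MRS = 28.5/x. Setting 28.5/x = 5.7 gives x = 28.5/5.7 = 5.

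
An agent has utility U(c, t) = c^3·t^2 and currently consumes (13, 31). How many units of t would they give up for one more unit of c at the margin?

MRS = 93/26

MU_c = 3·c^2·t^2 and MU_t = 2·c^3·t.
MRS = MU_c/MU_t = (3/2)·t/c.
At (13, 31): MRS = 93/26.
The indifference curve has slope −93/26 at this bundle.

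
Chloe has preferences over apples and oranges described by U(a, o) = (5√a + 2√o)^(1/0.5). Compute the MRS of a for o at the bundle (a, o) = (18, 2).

For CES with ρ = 0.5, MRS = (5/2)·√(o/a).
At (18, 2): MRS = 5/6.
That is, one extra unit of a is worth 5/6 units of o at the margin.

MRS = 5/6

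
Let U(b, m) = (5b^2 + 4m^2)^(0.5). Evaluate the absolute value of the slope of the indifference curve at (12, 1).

MRS = 15

For CES with ρ = 2, MRS = (5/4)·(m/b)^(-1).
At (12, 1): MRS = 15.
The indifference curve has slope −15 at this bundle.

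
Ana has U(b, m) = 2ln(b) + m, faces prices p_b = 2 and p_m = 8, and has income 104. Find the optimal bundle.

MU_b = 2/b, MU_m = 1.
MRS = 2/b ÷ 1.
Tangency: set MRS = p_b/p_m = 2/8 = 0.25.
MRS depends only on b: 2/b = 0.25 ⇒ b* = 2/0.25 = 8.
From the budget, 8·m = 104 − 2·8 = 88, so m* = 11.

b* = 8, m* = 11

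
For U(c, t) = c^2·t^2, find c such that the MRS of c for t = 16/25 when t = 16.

c = 25

MU_c = 2·c·t^2 and MU_t = 2·c^2·t.
MRS = MU_c/MU_t = t/c.
Substitute t = 16: MRS = 16/c. Setting 16/c = 16/25 gives c = 16/(16/25) = 25.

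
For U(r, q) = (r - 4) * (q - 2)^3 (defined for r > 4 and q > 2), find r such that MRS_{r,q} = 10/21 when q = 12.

MU_r = (q−2)^3, MU_q = 3·(r−4)·(q−2)^2.
MRS = (1/3)·(q−2)/(r−4).
Substitute q = 12: MRS = (10/3)/(r − 4). Setting this equal to 10/21 gives r − 4 = (10/3)/(10/21) = 7, so r = 11.

r = 11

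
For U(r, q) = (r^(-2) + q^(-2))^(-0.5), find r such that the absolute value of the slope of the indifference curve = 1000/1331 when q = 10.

r = 11

For CES with ρ = -2, MRS = (q/r)^3.
Setting (10/r)^3 = 1000/1331 gives 10/r = 10/11 and r = 11.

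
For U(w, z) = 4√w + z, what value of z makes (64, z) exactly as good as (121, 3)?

z = 15

U(121, 3) = 47.
Set U(64, z) = 47 and solve.
With w = 64: √64 = 8, so z = 47 − 4·8 = 15.
Check: U(64, 15) = 47.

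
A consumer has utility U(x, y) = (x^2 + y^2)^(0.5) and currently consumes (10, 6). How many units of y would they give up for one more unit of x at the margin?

MRS = 5/3

For CES with ρ = 2, MRS = (y/x)^(-1).
At (10, 6): MRS = 5/3.
That is, one extra unit of x is worth 5/3 units of y at the margin.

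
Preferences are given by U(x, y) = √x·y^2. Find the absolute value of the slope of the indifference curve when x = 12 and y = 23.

MU_x = 0.5·x^(-0.5)·y^2 and MU_y = 2·√x·y.
MRS = MU_x/MU_y = (0.25)·y/x.
At (12, 23): MRS = 23/48.
So at (12, 23) the consumer would give up 23/48 units of y for one more unit of x.

MRS = 23/48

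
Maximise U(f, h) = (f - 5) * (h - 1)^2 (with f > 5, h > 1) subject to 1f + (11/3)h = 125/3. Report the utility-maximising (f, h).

f* = 16, h* = 7

MU_f = (h−1)^2, MU_h = 2·(f−5)·(h−1).
MRS = (1/2)·(h−1)/(f−5).
Tangency: set MRS = p_f/p_h = 1/(11/3) = 3/11.
So (1/2)·(h − 1)/(f − 5) = 3/11, i.e. (h − 1) = (6/11)·(f − 5).
Rewrite the budget in excess-of-subsistence terms: 1·(f − 5) + (11/3)·(h − 1) = 125/3 − 1·5 − (11/3)·1 = 33.
Substituting, 3·(f − 5) = 33, so f − 5 = 11 and f* = 16.
Then h − 1 = (6/11)·11 = 6, so h* = 7.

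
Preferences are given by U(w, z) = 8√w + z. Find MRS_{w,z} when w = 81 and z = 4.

MRS = 4/9

MU_w = 8/(2√w), MU_z = 1.
MRS = 8/(2√w) ÷ 1.
At (81, 4): MRS = 4/9.
That is, one extra unit of w is worth 4/9 units of z at the margin.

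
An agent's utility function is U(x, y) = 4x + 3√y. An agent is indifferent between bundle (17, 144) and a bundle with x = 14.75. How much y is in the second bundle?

y = 225

U(17, 144) = 104.
Set U(14.75, y) = 104 and solve.
With x = 14.75: 3√y = 104 − 4·14.75 = 45, so √y = 15 and y = 225.
Check: U(14.75, 225) = 104.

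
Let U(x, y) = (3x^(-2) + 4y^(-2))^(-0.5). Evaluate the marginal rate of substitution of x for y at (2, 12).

For CES with ρ = -2, MRS = (3/4)·(y/x)^3.
At (2, 12): MRS = 162.
That is, one extra unit of x is worth 162 units of y at the margin.

MRS = 162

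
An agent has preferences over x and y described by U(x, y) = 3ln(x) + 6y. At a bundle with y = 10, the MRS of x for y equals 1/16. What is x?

x = 8

MU_x = 3/x, MU_y = 6.
MRS = 3/x ÷ 6.
MRS depends only on x: 0.5/x = 1/16 ⇒ x = 0.5/(1/16) = 8.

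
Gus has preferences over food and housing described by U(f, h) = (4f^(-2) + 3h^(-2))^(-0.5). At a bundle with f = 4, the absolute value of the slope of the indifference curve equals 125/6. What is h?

For CES with ρ = -2, MRS = (4/3)·(h/f)^3.
Setting (4/3)·(h/4)^3 = 125/6 gives (h/4)^3 = 15.625, so h/4 = 2.5 and h = 10.

h = 10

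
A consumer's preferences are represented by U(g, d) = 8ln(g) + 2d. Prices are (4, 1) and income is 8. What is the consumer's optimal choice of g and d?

g* = 1, d* = 4

MU_g = 8/g, MU_d = 2.
MRS = 8/g ÷ 2.
Tangency: set MRS = p_g/p_d = 4/1 = 4.
MRS depends only on g: 4/g = 4 ⇒ g* = 4/4 = 1.
From the budget, 1·d = 8 − 4·1 = 4, so d* = 4.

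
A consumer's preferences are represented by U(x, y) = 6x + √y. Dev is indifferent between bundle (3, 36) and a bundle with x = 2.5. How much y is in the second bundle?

U(3, 36) = 24.
Set U(2.5, y) = 24 and solve.
With x = 2.5: √y = 24 − 6·2.5 = 9, so √y = 9 and y = 81.
Check: U(2.5, 81) = 24.

y = 81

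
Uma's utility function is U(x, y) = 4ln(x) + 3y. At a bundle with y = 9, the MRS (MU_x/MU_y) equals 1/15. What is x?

MU_x = 4/x, MU_y = 3.
MRS = 4/x ÷ 3.
MRS depends only on x: (4/3)/x = 1/15 ⇒ x = (4/3)/(1/15) = 20.

x = 20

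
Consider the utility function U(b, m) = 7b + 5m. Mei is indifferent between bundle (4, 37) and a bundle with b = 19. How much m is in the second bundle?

m = 16

U(4, 37) = 213.
Set U(19, m) = 213 and solve.
7·19 + 5m = 213 ⇒ 5m = 80 ⇒ m = 16.
Check: U(19, 16) = 213.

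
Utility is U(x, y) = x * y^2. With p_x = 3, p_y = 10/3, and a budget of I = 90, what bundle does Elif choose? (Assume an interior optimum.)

MU_x = y^2 and MU_y = 2·x·y.
MRS = MU_x/MU_y = (1/2)·y/x.
Tangency: set MRS = p_x/p_y = 3/(10/3) = 0.9.
So (1/2)·y/x = 0.9, i.e. y = 1.8·x.
Substitute into the budget 3·x + (10/3)·y = 90: 9·x = 90, so x* = 10.
Then y* = 1.8·10 = 18.

x* = 10, y* = 18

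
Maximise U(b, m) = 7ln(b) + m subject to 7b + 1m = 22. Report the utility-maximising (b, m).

b* = 1, m* = 15

MU_b = 7/b, MU_m = 1.
MRS = 7/b ÷ 1.
Tangency: set MRS = p_b/p_m = 7/1 = 7.
MRS depends only on b: 7/b = 7 ⇒ b* = 7/7 = 1.
From the budget, 1·m = 22 − 7·1 = 15, so m* = 15.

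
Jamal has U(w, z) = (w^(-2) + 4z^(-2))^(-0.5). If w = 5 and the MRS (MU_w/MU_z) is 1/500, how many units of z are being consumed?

For CES with ρ = -2, MRS = (1/4)·(z/w)^3.
Setting (1/4)·(z/5)^3 = 1/500 gives (z/5)^3 = 1/125, so z/5 = 0.2 and z = 1.

z = 1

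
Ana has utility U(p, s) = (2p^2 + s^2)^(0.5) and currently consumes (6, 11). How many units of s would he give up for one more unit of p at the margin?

MRS = 12/11

For CES with ρ = 2, MRS = (2/1)·(s/p)^(-1).
At (6, 11): MRS = 12/11.
That is, one extra unit of p is worth 12/11 units of s at the margin.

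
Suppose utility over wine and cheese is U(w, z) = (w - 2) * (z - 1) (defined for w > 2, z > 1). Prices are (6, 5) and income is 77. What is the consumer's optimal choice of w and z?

w* = 7, z* = 7

MU_w = (z−1), MU_z = (w−2).
MRS = (z−1)/(w−2).
Tangency: set MRS = p_w/p_z = 6/5 = 1.2.
So (z − 1)/(w − 2) = 1.2, i.e. (z − 1) = 1.2·(w − 2).
Rewrite the budget in excess-of-subsistence terms: 6·(w − 2) + 5·(z − 1) = 77 − 6·2 − 5·1 = 60.
Substituting, 12·(w − 2) = 60, so w − 2 = 5 and w* = 7.
Then z − 1 = 1.2·5 = 6, so z* = 7.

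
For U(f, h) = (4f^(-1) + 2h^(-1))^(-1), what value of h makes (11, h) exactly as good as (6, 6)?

U depends on (f, h) only through S = 4f^(-1) + 2h^(-1), so equal utility means equal S. At (6, 6): S = 1.
With f = 11: 4·11^(-1) = 4/11, so 2h^(-1) = 1 − 4/11 = 7/11, i.e. h^(-1) = 7/22.
Hence h = 1/(7/22) = 22/7.
Check: U(11, 22/7) = 1.

h = 22/7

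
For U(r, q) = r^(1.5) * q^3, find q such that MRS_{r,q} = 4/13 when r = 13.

q = 8

MU_r = 1.5·√r·q^3 and MU_q = 3·r^(1.5)·q^2.
MRS = MU_r/MU_q = (0.5)·q/r.
Substitute r = 13: MRS = q/26. Setting q/26 = 4/13 gives q = (4/13)·26 = 8.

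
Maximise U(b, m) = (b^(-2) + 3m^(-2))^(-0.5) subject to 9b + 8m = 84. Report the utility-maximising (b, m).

For CES with ρ = -2, MRS = (1/3)·(m/b)^3.
Tangency: set MRS = p_b/p_m = 9/8 = 1.125.
So (m/b)^3 = 3.375; taking the cube root, m/b = 1.5, i.e. m = 1.5·b.
Substitute into the budget 9·b + 8·m = 84: 21·b = 84, so b* = 4 and m* = 1.5·4 = 6.

b* = 4, m* = 6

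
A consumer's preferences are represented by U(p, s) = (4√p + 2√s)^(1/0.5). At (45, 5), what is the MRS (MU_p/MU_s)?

MRS = 2/3

For CES with ρ = 0.5, MRS = (4/2)·√(s/p).
At (45, 5): MRS = 2/3.
So at (45, 5) the consumer would give up 2/3 units of s for one more unit of p.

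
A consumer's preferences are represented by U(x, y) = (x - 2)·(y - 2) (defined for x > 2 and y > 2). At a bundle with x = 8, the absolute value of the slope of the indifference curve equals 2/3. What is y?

MU_x = (y−2), MU_y = (x−2).
MRS = (y−2)/(x−2).
Substitute x = 8: MRS = (y − 2)/6. Setting this equal to 2/3 gives y − 2 = (2/3)·6 = 4, so y = 6.

y = 6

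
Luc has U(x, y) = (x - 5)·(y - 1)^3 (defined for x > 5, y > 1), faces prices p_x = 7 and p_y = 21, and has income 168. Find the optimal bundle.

x* = 9, y* = 5

MU_x = (y−1)^3, MU_y = 3·(x−5)·(y−1)^2.
MRS = (1/3)·(y−1)/(x−5).
Tangency: set MRS = p_x/p_y = 7/21 = 1/3.
So (1/3)·(y − 1)/(x − 5) = 1/3, i.e. (y − 1) = (x − 5).
Rewrite the budget in excess-of-subsistence terms: 7·(x − 5) + 21·(y − 1) = 168 − 7·5 − 21·1 = 112.
Substituting, 28·(x − 5) = 112, so x − 5 = 4 and x* = 9.
Then y − 1 = 4, so y* = 5.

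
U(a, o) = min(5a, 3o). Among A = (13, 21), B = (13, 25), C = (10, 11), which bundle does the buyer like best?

Evaluate utility at each bundle:
U(A) = 63.
U(B) = 65.
U(C) = 33.
Highest utility is B, so B ≻ A ≻ C.

Bundle B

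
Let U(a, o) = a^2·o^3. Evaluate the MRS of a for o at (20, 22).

MRS = 11/15

MU_a = 2·a·o^3 and MU_o = 3·a^2·o^2.
MRS = MU_a/MU_o = (2/3)·o/a.
At (20, 22): MRS = 11/15.
So at (20, 22) the consumer would give up 11/15 units of o for one more unit of a.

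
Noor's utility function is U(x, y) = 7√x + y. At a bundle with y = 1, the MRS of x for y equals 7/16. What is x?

MU_x = 7/(2√x), MU_y = 1.
MRS = 7/(2√x) ÷ 1.
MRS depends only on x: 3.5/√x = 7/16 ⇒ √x = 3.5/(7/16) = 8 ⇒ x = 64.

x = 64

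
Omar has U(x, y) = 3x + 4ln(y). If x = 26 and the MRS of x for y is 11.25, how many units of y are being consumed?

y = 15

MU_x = 3, MU_y = 4/y.
MRS = 3 ÷ (4/y).
MRS depends only on y: 0.75·y = 11.25 ⇒ y = 11.25/0.75 = 15.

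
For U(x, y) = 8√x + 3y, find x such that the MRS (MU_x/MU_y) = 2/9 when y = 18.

MU_x = 8/(2√x), MU_y = 3.
MRS = 8/(2√x) ÷ 3.
MRS depends only on x: (4/3)/√x = 2/9 ⇒ √x = (4/3)/(2/9) = 6 ⇒ x = 36.

x = 36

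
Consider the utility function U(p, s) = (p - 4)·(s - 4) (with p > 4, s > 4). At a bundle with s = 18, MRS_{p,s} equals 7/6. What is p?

MU_p = (s−4), MU_s = (p−4).
MRS = (s−4)/(p−4).
Substitute s = 18: MRS = 14/(p − 4). Setting this equal to 7/6 gives p − 4 = 14/(7/6) = 12, so p = 16.

p = 16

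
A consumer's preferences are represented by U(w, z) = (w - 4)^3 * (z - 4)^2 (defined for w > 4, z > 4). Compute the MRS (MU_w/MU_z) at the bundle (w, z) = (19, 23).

MU_w = 3·(w−4)^2·(z−4)^2, MU_z = 2·(w−4)^3·(z−4).
MRS = (3/2)·(z−4)/(w−4).
At (19, 23): MRS = 1.9.
The indifference curve has slope −1.9 at this bundle.

MRS = 1.9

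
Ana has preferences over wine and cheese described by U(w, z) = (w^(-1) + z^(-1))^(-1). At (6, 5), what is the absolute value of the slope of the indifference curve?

MRS = 25/36

For CES with ρ = -1, MRS = (z/w)^2.
At (6, 5): MRS = 25/36.
The indifference curve has slope −25/36 at this bundle.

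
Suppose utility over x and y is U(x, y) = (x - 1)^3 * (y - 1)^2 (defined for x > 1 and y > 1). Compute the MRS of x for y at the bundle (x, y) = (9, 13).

MU_x = 3·(x−1)^2·(y−1)^2, MU_y = 2·(x−1)^3·(y−1).
MRS = (3/2)·(y−1)/(x−1).
At (9, 13): MRS = 2.25.
The indifference curve has slope −2.25 at this bundle.

MRS = 2.25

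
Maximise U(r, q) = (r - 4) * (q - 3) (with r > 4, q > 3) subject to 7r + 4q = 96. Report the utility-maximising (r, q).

r* = 8, q* = 10

MU_r = (q−3), MU_q = (r−4).
MRS = (q−3)/(r−4).
Tangency: set MRS = p_r/p_q = 7/4 = 1.75.
So (q − 3)/(r − 4) = 1.75, i.e. (q − 3) = 1.75·(r − 4).
Rewrite the budget in excess-of-subsistence terms: 7·(r − 4) + 4·(q − 3) = 96 − 7·4 − 4·3 = 56.
Substituting, 14·(r − 4) = 56, so r − 4 = 4 and r* = 8.
Then q − 3 = 1.75·4 = 7, so q* = 10.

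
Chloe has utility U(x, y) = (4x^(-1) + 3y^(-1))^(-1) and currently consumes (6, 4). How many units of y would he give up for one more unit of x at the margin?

MRS = 16/27

For CES with ρ = -1, MRS = (4/3)·(y/x)^2.
At (6, 4): MRS = 16/27.
That is, one extra unit of x is worth 16/27 units of y at the margin.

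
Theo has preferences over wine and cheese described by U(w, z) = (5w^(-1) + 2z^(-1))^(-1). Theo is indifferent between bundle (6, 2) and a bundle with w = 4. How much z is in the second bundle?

U depends on (w, z) only through S = 5w^(-1) + 2z^(-1), so equal utility means equal S. At (6, 2): S = 11/6.
With w = 4: 5·4^(-1) = 1.25, so 2z^(-1) = 11/6 − 1.25 = 7/12, i.e. z^(-1) = 7/24.
Hence z = 1/(7/24) = 24/7.
Check: U(4, 24/7) = 0.5455.

z = 24/7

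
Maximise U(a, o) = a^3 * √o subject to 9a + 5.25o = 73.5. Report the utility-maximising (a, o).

MU_a = 3·a^2·√o and MU_o = 0.5·a^3·o^(-0.5).
MRS = MU_a/MU_o = (6)·o/a.
Tangency: set MRS = p_a/p_o = 9/5.25 = 12/7.
So (6)·o/a = 12/7, i.e. o = (2/7)·a.
Substitute into the budget 9·a + 5.25·o = 73.5: 10.5·a = 73.5, so a* = 7.
Then o* = (2/7)·7 = 2.

a* = 7, o* = 2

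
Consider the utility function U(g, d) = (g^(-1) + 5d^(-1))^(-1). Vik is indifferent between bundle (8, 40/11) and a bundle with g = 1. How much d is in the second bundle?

U depends on (g, d) only through S = g^(-1) + 5d^(-1), so equal utility means equal S. At (8, 40/11): S = 1.5.
With g = 1: 1^(-1) = 1, so 5d^(-1) = 1.5 − 1 = 0.5, i.e. d^(-1) = 0.1.
Hence d = 1/0.1 = 10.
Check: U(1, 10) = 0.6667.

d = 10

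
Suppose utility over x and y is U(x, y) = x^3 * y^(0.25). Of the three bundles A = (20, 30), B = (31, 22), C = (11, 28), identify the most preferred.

Evaluate utility at each bundle:
U(A) = 18722.779.
U(B) = 64519.464.
U(C) = 3061.735.
Highest utility is B, so B ≻ A ≻ C.

Bundle B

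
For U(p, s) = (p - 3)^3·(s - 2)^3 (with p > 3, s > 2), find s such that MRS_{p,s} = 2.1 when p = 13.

MU_p = 3·(p−3)^2·(s−2)^3, MU_s = 3·(p−3)^3·(s−2)^2.
MRS = (s−2)/(p−3).
Substitute p = 13: MRS = (s − 2)/10. Setting this equal to 2.1 gives s − 2 = 2.1·10 = 21, so s = 23.

s = 23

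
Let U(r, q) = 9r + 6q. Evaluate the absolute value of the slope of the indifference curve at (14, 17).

MRS = 1.5

MU_r = 9, MU_q = 6, so MRS = 9/6 = 1.5 at every bundle.
At (14, 17): MRS = 1.5.
That is, one extra unit of r is worth 1.5 units of q at the margin.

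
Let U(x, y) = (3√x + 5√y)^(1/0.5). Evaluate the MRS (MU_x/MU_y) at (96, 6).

For CES with ρ = 0.5, MRS = (3/5)·√(y/x).
At (96, 6): MRS = 0.15.
That is, one extra unit of x is worth 0.15 units of y at the margin.

MRS = 0.15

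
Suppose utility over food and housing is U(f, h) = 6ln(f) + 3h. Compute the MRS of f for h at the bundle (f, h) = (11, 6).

MU_f = 6/f, MU_h = 3.
MRS = 6/f ÷ 3.
At (11, 6): MRS = 2/11.
The indifference curve has slope −2/11 at this bundle.

MRS = 2/11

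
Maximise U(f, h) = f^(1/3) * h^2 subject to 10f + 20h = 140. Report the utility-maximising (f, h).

MU_f = 1/3·f^(-2/3)·h^2 and MU_h = 2·f^(1/3)·h.
MRS = MU_f/MU_h = (1/6)·h/f.
Tangency: set MRS = p_f/p_h = 10/20 = 0.5.
So (1/6)·h/f = 0.5, i.e. h = 3·f.
Substitute into the budget 10·f + 20·h = 140: 70·f = 140, so f* = 2.
Then h* = 3·2 = 6.

f* = 2, h* = 6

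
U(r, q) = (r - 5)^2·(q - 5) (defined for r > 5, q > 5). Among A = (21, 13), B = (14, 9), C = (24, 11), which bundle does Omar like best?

Evaluate utility at each bundle:
U(A) = 2048.
U(B) = 324.
U(C) = 2166.
Highest utility is C, so C ≻ A ≻ B.

Bundle C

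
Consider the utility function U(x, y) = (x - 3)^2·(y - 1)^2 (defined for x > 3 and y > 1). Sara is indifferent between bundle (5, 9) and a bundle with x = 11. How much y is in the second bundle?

U(5, 9) = 256.
Set U(11, y) = 256 and solve.
With x = 11: (11 − 3)^2 = 64, so (y − 1)^2 = 256/64 = 4.
Taking the square root (with y > 1): y − 1 = 2, so y = 3.
Check: U(11, 3) = 256.

y = 3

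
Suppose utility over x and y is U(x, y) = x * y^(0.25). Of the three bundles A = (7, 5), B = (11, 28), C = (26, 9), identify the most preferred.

Evaluate utility at each bundle:
U(A) = 10.467.
U(B) = 25.304.
U(C) = 45.033.
Highest utility is C, so C ≻ B ≻ A.

Bundle C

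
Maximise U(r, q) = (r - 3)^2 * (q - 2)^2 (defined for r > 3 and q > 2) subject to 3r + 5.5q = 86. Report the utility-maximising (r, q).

r* = 14, q* = 8

MU_r = 2·(r−3)·(q−2)^2, MU_q = 2·(r−3)^2·(q−2).
MRS = (q−2)/(r−3).
Tangency: set MRS = p_r/p_q = 3/5.5 = 6/11.
So (q − 2)/(r − 3) = 6/11, i.e. (q − 2) = (6/11)·(r − 3).
Rewrite the budget in excess-of-subsistence terms: 3·(r − 3) + 5.5·(q − 2) = 86 − 3·3 − 5.5·2 = 66.
Substituting, 6·(r − 3) = 66, so r − 3 = 11 and r* = 14.
Then q − 2 = (6/11)·11 = 6, so q* = 8.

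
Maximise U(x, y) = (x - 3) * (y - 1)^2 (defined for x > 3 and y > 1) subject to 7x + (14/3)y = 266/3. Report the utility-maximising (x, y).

x* = 6, y* = 10

MU_x = (y−1)^2, MU_y = 2·(x−3)·(y−1).
MRS = (1/2)·(y−1)/(x−3).
Tangency: set MRS = p_x/p_y = 7/(14/3) = 1.5.
So (1/2)·(y − 1)/(x − 3) = 1.5, i.e. (y − 1) = 3·(x − 3).
Rewrite the budget in excess-of-subsistence terms: 7·(x − 3) + (14/3)·(y − 1) = 266/3 − 7·3 − (14/3)·1 = 63.
Substituting, 21·(x − 3) = 63, so x − 3 = 3 and x* = 6.
Then y − 1 = 3·3 = 9, so y* = 10.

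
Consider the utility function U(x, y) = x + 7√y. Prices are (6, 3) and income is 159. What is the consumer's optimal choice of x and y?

MU_x = 1, MU_y = 7/(2√y).
MRS = 1 ÷ (7/(2√y)).
Tangency: set MRS = p_x/p_y = 6/3 = 2.
MRS depends only on y: (2/7)·√y = 2 ⇒ √y = 2/(2/7) = 7 ⇒ y* = 49.
From the budget, 6·x = 159 − 3·49 = 12, so x* = 2.

x* = 2, y* = 49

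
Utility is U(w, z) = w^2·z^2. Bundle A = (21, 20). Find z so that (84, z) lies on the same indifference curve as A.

z = 5

U(21, 20) = 176400.
Set U(84, z) = 176400 and solve.
With w = 84: 84^2 = 7056, so z^2 = 176400/7056 = 25; taking the square root, z = 5.
Check: U(84, 5) = 176400.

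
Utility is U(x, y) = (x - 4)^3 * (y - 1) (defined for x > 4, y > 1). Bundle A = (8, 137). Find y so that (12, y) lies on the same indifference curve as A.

y = 18

U(8, 137) = 8704.
Set U(12, y) = 8704 and solve.
With x = 12: (12 − 4)^3 = 512, so (y − 1) = 8704/512 = 17.
So y = 1 + 17 = 18.
Check: U(12, 18) = 8704.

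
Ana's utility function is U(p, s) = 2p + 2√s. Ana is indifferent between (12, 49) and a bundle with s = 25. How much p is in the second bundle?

p = 14

U(12, 49) = 38.
Set U(p, 25) = 38 and solve.
With s = 25: √25 = 5, so 2p = 38 − 2·5 = 28 and p = 14.
Check: U(14, 25) = 38.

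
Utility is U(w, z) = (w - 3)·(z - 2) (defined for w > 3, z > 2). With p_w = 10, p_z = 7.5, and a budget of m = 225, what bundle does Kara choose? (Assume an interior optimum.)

MU_w = (z−2), MU_z = (w−3).
MRS = (z−2)/(w−3).
Tangency: set MRS = p_w/p_z = 10/7.5 = 4/3.
So (z − 2)/(w − 3) = 4/3, i.e. (z − 2) = (4/3)·(w − 3).
Rewrite the budget in excess-of-subsistence terms: 10·(w − 3) + 7.5·(z − 2) = 225 − 10·3 − 7.5·2 = 180.
Substituting, 20·(w − 3) = 180, so w − 3 = 9 and w* = 12.
Then z − 2 = (4/3)·9 = 12, so z* = 14.

w* = 12, z* = 14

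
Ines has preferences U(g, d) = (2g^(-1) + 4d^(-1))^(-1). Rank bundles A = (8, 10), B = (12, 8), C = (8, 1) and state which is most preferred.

Evaluate utility at each bundle:
U(A) = 1.538.
U(B) = 1.500.
U(C) = 0.235.
Highest utility is A, so A ≻ B ≻ C.

Bundle A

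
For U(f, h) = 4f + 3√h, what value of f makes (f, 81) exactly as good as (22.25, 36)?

f = 20

U(22.25, 36) = 107.
Set U(f, 81) = 107 and solve.
With h = 81: √81 = 9, so 4f = 107 − 3·9 = 80 and f = 20.
Check: U(20, 81) = 107.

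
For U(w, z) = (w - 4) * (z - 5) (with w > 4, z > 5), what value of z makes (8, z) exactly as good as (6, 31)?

U(6, 31) = 52.
Set U(8, z) = 52 and solve.
With w = 8: (8 − 4) = 4, so (z − 5) = 52/4 = 13.
So z = 5 + 13 = 18.
Check: U(8, 18) = 52.

z = 18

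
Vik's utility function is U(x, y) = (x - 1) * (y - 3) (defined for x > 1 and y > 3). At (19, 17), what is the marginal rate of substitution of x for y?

MRS = 7/9

MU_x = (y−3), MU_y = (x−1).
MRS = (y−3)/(x−1).
At (19, 17): MRS = 7/9.
The indifference curve has slope −7/9 at this bundle.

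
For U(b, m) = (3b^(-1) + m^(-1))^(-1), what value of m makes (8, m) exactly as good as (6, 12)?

U depends on (b, m) only through S = 3b^(-1) + m^(-1), so equal utility means equal S. At (6, 12): S = 7/12.
With b = 8: 3·8^(-1) = 0.375, so m^(-1) = 7/12 − 0.375 = 5/24.
Hence m = 1/(5/24) = 4.8.
Check: U(8, 4.8) = 1.7143.

m = 4.8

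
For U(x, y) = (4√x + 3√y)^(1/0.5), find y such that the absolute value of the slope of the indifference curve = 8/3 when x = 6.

For CES with ρ = 0.5, MRS = (4/3)·√(y/x).
Setting (4/3)·√(y/6) = 8/3 gives √(y/6) = 2, so y/6 = 4 and y = 24.

y = 24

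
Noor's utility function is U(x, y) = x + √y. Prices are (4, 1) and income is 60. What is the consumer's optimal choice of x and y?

x* = 14, y* = 4

MU_x = 1, MU_y = 1/(2√y).
MRS = 1 ÷ (1/(2√y)).
Tangency: set MRS = p_x/p_y = 4/1 = 4.
MRS depends only on y: 2·√y = 4 ⇒ √y = 4/2 = 2 ⇒ y* = 4.
From the budget, 4·x = 60 − 1·4 = 56, so x* = 14.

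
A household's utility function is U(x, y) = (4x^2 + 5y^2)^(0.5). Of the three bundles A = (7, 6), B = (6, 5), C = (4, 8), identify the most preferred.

Evaluate utility at each bundle:
U(A) = 19.391.
U(B) = 16.401.
U(C) = 19.596.
Highest utility is C, so C ≻ A ≻ B.

Bundle C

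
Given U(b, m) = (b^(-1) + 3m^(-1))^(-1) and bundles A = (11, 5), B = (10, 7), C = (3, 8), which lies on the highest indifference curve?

Bundle B

Evaluate utility at each bundle:
U(A) = 1.447.
U(B) = 1.892.
U(C) = 1.412.
Highest utility is B, so B ≻ A ≻ C.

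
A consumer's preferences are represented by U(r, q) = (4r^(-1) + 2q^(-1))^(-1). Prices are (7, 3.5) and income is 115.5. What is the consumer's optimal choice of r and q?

r* = 11, q* = 11

For CES with ρ = -1, MRS = (4/2)·(q/r)^2.
Tangency: set MRS = p_r/p_q = 7/3.5 = 2.
So (q/r)^2 = 1; taking the square root, q/r = 1, i.e. q = r.
Substitute into the budget 7·r + 3.5·q = 115.5: 10.5·r = 115.5, so r* = 11 and q* = 11.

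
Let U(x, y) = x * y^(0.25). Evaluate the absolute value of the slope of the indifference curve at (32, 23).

MRS = 2.875

MU_x = y^(0.25) and MU_y = 0.25·x·y^(-0.75).
MRS = MU_x/MU_y = (4)·y/x.
At (32, 23): MRS = 2.875.
So at (32, 23) the consumer would give up 2.875 units of y for one more unit of x.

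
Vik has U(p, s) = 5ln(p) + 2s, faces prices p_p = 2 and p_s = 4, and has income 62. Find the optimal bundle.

MU_p = 5/p, MU_s = 2.
MRS = 5/p ÷ 2.
Tangency: set MRS = p_p/p_s = 2/4 = 0.5.
MRS depends only on p: 2.5/p = 0.5 ⇒ p* = 2.5/0.5 = 5.
From the budget, 4·s = 62 − 2·5 = 52, so s* = 13.

p* = 5, s* = 13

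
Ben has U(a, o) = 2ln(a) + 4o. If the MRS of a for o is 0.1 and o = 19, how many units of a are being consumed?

a = 5

MU_a = 2/a, MU_o = 4.
MRS = 2/a ÷ 4.
MRS depends only on a: 0.5/a = 0.1 ⇒ a = 0.5/0.1 = 5.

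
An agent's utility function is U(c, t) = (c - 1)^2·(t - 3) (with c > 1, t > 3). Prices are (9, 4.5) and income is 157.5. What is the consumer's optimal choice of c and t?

c* = 11, t* = 13

MU_c = 2·(c−1)·(t−3), MU_t = (c−1)^2.
MRS = (2/1)·(t−3)/(c−1).
Tangency: set MRS = p_c/p_t = 9/4.5 = 2.
So (2/1)·(t − 3)/(c − 1) = 2, i.e. (t − 3) = (c − 1).
Rewrite the budget in excess-of-subsistence terms: 9·(c − 1) + 4.5·(t − 3) = 157.5 − 9·1 − 4.5·3 = 135.
Substituting, 13.5·(c − 1) = 135, so c − 1 = 10 and c* = 11.
Then t − 3 = 10, so t* = 13.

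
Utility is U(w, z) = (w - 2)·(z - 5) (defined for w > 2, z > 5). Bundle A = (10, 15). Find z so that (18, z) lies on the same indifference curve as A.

U(10, 15) = 80.
Set U(18, z) = 80 and solve.
With w = 18: (18 − 2) = 16, so (z − 5) = 80/16 = 5.
So z = 5 + 5 = 10.
Check: U(18, 10) = 80.

z = 10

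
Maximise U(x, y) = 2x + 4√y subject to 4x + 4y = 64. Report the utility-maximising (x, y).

MU_x = 2, MU_y = 4/(2√y).
MRS = 2 ÷ (4/(2√y)).
Tangency: set MRS = p_x/p_y = 4/4 = 1.
MRS depends only on y: √y = 1 ⇒ √y = 1 ⇒ y* = 1.
From the budget, 4·x = 64 − 4·1 = 60, so x* = 15.

x* = 15, y* = 1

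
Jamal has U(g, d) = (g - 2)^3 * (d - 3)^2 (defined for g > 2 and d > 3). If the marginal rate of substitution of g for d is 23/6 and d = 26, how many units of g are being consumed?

MU_g = 3·(g−2)^2·(d−3)^2, MU_d = 2·(g−2)^3·(d−3).
MRS = (3/2)·(d−3)/(g−2).
Substitute d = 26: MRS = 34.5/(g − 2). Setting this equal to 23/6 gives g − 2 = 34.5/(23/6) = 9, so g = 11.

g = 11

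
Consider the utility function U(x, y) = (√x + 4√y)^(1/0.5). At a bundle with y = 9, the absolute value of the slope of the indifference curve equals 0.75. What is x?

x = 1

For CES with ρ = 0.5, MRS = (1/4)·√(y/x).
Setting (1/4)·√(9/x) = 0.75 gives √(9/x) = 3, so 9/x = 9 and x = 1.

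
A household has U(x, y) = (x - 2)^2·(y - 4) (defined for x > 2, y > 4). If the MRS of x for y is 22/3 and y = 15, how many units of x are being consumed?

x = 5

MU_x = 2·(x−2)·(y−4), MU_y = (x−2)^2.
MRS = (2/1)·(y−4)/(x−2).
Substitute y = 15: MRS = 22/(x − 2). Setting this equal to 22/3 gives x − 2 = 22/(22/3) = 3, so x = 5.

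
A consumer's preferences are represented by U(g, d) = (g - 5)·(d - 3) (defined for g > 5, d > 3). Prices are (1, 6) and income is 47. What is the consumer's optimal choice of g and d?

MU_g = (d−3), MU_d = (g−5).
MRS = (d−3)/(g−5).
Tangency: set MRS = p_g/p_d = 1/6.
So (d − 3)/(g − 5) = 1/6, i.e. (d − 3) = (1/6)·(g − 5).
Rewrite the budget in excess-of-subsistence terms: 1·(g − 5) + 6·(d − 3) = 47 − 1·5 − 6·3 = 24.
Substituting, 2·(g − 5) = 24, so g − 5 = 12 and g* = 17.
Then d − 3 = (1/6)·12 = 2, so d* = 5.

g* = 17, d* = 5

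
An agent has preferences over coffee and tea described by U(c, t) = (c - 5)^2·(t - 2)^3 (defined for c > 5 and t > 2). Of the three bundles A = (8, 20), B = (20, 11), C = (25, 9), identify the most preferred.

Evaluate utility at each bundle:
U(A) = 52488.
U(B) = 164025.
U(C) = 137200.
Highest utility is B, so B ≻ C ≻ A.

Bundle B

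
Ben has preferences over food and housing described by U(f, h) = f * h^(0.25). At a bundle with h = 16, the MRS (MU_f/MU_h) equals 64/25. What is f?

f = 25

MU_f = h^(0.25) and MU_h = 0.25·f·h^(-0.75).
MRS = MU_f/MU_h = (4)·h/f.
Substitute h = 16: MRS = 64/f. Setting 64/f = 64/25 gives f = 64/(64/25) = 25.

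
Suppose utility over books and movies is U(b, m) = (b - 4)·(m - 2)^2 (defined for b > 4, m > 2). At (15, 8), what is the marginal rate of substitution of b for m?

MU_b = (m−2)^2, MU_m = 2·(b−4)·(m−2).
MRS = (1/2)·(m−2)/(b−4).
At (15, 8): MRS = 3/11.
The indifference curve has slope −3/11 at this bundle.

MRS = 3/11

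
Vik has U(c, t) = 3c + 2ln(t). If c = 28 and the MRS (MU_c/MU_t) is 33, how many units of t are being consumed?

MU_c = 3, MU_t = 2/t.
MRS = 3 ÷ (2/t).
MRS depends only on t: 1.5·t = 33 ⇒ t = 33/1.5 = 22.

t = 22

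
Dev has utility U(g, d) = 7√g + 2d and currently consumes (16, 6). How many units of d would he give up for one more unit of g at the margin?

MRS = 7/16

MU_g = 7/(2√g), MU_d = 2.
MRS = 7/(2√g) ÷ 2.
At (16, 6): MRS = 7/16.
That is, one extra unit of g is worth 7/16 units of d at the margin.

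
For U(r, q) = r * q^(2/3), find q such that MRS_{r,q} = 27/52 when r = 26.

MU_r = q^(2/3) and MU_q = 2/3·r·q^(-1/3).
MRS = MU_r/MU_q = (1.5)·q/r.
Substitute r = 26: MRS = q/(52/3). Setting q/(52/3) = 27/52 gives q = (27/52)·(52/3) = 9.

q = 9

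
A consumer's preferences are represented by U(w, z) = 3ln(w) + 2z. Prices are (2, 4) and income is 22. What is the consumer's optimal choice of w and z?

MU_w = 3/w, MU_z = 2.
MRS = 3/w ÷ 2.
Tangency: set MRS = p_w/p_z = 2/4 = 0.5.
MRS depends only on w: 1.5/w = 0.5 ⇒ w* = 1.5/0.5 = 3.
From the budget, 4·z = 22 − 2·3 = 16, so z* = 4.

w* = 3, z* = 4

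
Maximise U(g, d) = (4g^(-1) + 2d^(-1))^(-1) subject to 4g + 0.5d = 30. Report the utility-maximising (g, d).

g* = 6, d* = 12

For CES with ρ = -1, MRS = (4/2)·(d/g)^2.
Tangency: set MRS = p_g/p_d = 4/0.5 = 8.
So (d/g)^2 = 4; taking the square root, d/g = 2, i.e. d = 2·g.
Substitute into the budget 4·g + 0.5·d = 30: 5·g = 30, so g* = 6 and d* = 2·6 = 12.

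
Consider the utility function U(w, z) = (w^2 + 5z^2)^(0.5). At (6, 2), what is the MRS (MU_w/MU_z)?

MRS = 0.6

For CES with ρ = 2, MRS = (1/5)·(z/w)^(-1).
At (6, 2): MRS = 0.6.
The indifference curve has slope −0.6 at this bundle.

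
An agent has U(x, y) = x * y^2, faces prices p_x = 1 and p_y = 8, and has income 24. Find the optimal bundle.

x* = 8, y* = 2

MU_x = y^2 and MU_y = 2·x·y.
MRS = MU_x/MU_y = (1/2)·y/x.
Tangency: set MRS = p_x/p_y = 1/8 = 0.125.
So (1/2)·y/x = 0.125, i.e. y = 0.25·x.
Substitute into the budget 1·x + 8·y = 24: 3·x = 24, so x* = 8.
Then y* = 0.25·8 = 2.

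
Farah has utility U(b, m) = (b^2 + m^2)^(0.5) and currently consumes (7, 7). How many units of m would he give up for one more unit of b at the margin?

MRS = 1

For CES with ρ = 2, MRS = (m/b)^(-1).
At (7, 7): MRS = 1.
So at (7, 7) the consumer would give up 1 units of m for one more unit of b.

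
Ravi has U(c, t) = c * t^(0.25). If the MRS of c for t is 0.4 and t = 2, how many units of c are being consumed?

MU_c = t^(0.25) and MU_t = 0.25·c·t^(-0.75).
MRS = MU_c/MU_t = (4)·t/c.
Substitute t = 2: MRS = 8/c. Setting 8/c = 0.4 gives c = 8/0.4 = 20.

c = 20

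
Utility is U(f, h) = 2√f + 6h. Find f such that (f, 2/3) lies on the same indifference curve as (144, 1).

U(144, 1) = 30.
Set U(f, 2/3) = 30 and solve.
With h = 2/3: 2√f = 30 − 6·2/3 = 26, so √f = 13 and f = 169.
Check: U(169, 2/3) = 30.

f = 169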